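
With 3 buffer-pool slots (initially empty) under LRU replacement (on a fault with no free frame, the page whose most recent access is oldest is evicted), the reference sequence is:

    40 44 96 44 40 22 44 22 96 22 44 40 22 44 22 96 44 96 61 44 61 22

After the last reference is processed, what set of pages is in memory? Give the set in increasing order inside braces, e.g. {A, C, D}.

{22, 44, 61}

40 → fault, frames [40]
44 → fault, frames [40, 44]
96 → fault, frames [40, 44, 96]
44 → hit
40 → hit
22 → fault, evict 96, frames [44, 40, 22]
44 → hit
22 → hit
96 → fault, evict 40, frames [44, 22, 96]
22 → hit
44 → hit
40 → fault, evict 96, frames [22, 44, 40]
22 → hit
44 → hit
22 → hit
96 → fault, evict 40, frames [44, 22, 96]
44 → hit
96 → hit
61 → fault, evict 22, frames [44, 96, 61]
44 → hit
61 → hit
22 → fault, evict 96, frames [44, 61, 22]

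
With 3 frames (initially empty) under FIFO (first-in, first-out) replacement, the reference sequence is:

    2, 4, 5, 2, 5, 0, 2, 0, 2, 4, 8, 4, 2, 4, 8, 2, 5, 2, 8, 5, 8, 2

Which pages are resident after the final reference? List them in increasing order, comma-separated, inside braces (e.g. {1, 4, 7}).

2 → fault, frames {2}
4 → fault, frames {2,4}
5 → fault, frames {2,4,5}
2 → hit
5 → hit
0 → fault, evict 2, frames {4,5,0}
2 → fault, evict 4, frames {5,0,2}
0 → hit
2 → hit
4 → fault, evict 5, frames {0,2,4}
8 → fault, evict 0, frames {2,4,8}
4 → hit
2 → hit
4 → hit
8 → hit
2 → hit
5 → fault, evict 2, frames {4,8,5}
2 → fault, evict 4, frames {8,5,2}
8 → hit
5 → hit
8 → hit
2 → hit

{2, 5, 8}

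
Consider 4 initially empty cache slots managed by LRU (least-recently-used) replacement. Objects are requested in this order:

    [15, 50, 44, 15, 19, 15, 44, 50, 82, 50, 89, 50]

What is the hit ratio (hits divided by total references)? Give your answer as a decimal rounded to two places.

0.50

15: fault, frames (15)
50: fault, frames (15 50)
44: fault, frames (15 50 44)
15: hit
19: fault, frames (50 44 15 19)
15: hit
44: hit
50: hit
82: fault, evict 19, frames (15 44 50 82)
50: hit
89: fault, evict 15, frames (44 82 50 89)
50: hit
Hits: 6 of 12 references → 6/12 = 0.5000.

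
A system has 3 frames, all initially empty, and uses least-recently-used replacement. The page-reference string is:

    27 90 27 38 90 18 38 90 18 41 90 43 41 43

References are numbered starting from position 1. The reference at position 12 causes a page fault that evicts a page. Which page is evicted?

18

pos 1: 27 → miss, frames {27}
pos 2: 90 → miss, frames {27,90}
pos 3: 27 → hit
pos 4: 38 → miss, frames {90,27,38}
pos 5: 90 → hit
pos 6: 18 → miss, evict 27, frames {38,90,18}
pos 7: 38 → hit
pos 8: 90 → hit
pos 9: 18 → hit
pos 10: 41 → miss, evict 38, frames {90,18,41}
pos 11: 90 → hit
pos 12: 43 → miss, evict 18, frames {41,90,43}
At position 12, page 18 is evicted.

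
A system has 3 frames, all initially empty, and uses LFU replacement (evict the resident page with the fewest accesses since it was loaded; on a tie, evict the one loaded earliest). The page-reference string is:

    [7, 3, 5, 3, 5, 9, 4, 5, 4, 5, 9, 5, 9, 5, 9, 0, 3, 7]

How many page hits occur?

7: fault, frames [7]
3: fault, frames [7, 3]
5: fault, frames [7, 3, 5]
3: hit
5: hit
9: fault, evict 7, frames [3, 5, 9]
4: fault, evict 9, frames [3, 5, 4]
5: hit
4: hit
5: hit
9: fault, evict 3, frames [5, 4, 9]
5: hit
9: hit
5: hit
9: hit
0: fault, evict 4, frames [5, 9, 0]
3: fault, evict 0, frames [5, 9, 3]
7: fault, evict 3, frames [5, 9, 7]
Hits: 9.

9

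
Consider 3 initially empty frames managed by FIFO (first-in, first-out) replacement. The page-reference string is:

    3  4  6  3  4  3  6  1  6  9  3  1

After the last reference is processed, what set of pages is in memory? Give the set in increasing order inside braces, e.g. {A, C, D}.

3 → miss, frames {3}
4 → miss, frames {3,4}
6 → miss, frames {3,4,6}
3 → hit
4 → hit
3 → hit
6 → hit
1 → miss, evict 3, frames {4,6,1}
6 → hit
9 → miss, evict 4, frames {6,1,9}
3 → miss, evict 6, frames {1,9,3}
1 → hit

{1, 3, 9}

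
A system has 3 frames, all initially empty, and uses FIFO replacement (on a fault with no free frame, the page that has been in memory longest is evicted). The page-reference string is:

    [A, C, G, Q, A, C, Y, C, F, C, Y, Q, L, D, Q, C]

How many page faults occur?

A → miss, frames {A}
C → miss, frames {A,C}
G → miss, frames {A,C,G}
Q → miss, evict A, frames {C,G,Q}
A → miss, evict C, frames {G,Q,A}
C → miss, evict G, frames {Q,A,C}
Y → miss, evict Q, frames {A,C,Y}
C → hit
F → miss, evict A, frames {C,Y,F}
C → hit
Y → hit
Q → miss, evict C, frames {Y,F,Q}
L → miss, evict Y, frames {F,Q,L}
D → miss, evict F, frames {Q,L,D}
Q → hit
C → miss, evict Q, frames {L,D,C}
Page faults: 12.

12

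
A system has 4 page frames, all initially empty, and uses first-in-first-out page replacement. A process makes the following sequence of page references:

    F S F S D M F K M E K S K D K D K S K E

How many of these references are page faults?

8

F: fault, frames {F}
S: fault, frames {F,S}
F: hit
S: hit
D: fault, frames {F,S,D}
M: fault, frames {F,S,D,M}
F: hit
K: fault, evict F, frames {S,D,M,K}
M: hit
E: fault, evict S, frames {D,M,K,E}
K: hit
S: fault, evict D, frames {M,K,E,S}
K: hit
D: fault, evict M, frames {K,E,S,D}
K: hit
D: hit
K: hit
S: hit
K: hit
E: hit
Page faults: 8.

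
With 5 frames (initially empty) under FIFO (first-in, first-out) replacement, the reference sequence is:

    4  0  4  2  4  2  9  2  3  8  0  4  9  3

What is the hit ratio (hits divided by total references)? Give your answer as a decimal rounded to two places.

0.50

4 -> miss, frames (4)
0 -> miss, frames (4 0)
4 -> hit
2 -> miss, frames (4 0 2)
4 -> hit
2 -> hit
9 -> miss, frames (4 0 2 9)
2 -> hit
3 -> miss, frames (4 0 2 9 3)
8 -> miss, evict 4, frames (0 2 9 3 8)
0 -> hit
4 -> miss, evict 0, frames (2 9 3 8 4)
9 -> hit
3 -> hit
Hits: 7 of 14 references → 7/14 = 0.5000.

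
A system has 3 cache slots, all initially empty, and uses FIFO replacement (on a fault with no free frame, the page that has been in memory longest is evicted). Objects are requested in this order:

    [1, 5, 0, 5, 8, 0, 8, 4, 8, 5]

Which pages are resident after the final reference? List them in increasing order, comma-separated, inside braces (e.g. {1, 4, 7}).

1 -> miss, frames {1}
5 -> miss, frames {1,5}
0 -> miss, frames {1,5,0}
5 -> hit
8 -> miss, evict 1, frames {5,0,8}
0 -> hit
8 -> hit
4 -> miss, evict 5, frames {0,8,4}
8 -> hit
5 -> miss, evict 0, frames {8,4,5}

{4, 5, 8}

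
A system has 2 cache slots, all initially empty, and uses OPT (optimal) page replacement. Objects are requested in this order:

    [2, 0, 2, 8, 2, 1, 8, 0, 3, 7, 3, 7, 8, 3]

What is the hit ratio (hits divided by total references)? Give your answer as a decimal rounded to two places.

0.43

2 -> fault, frames [2]
0 -> fault, frames [2, 0]
2 -> hit
8 -> fault, evict 0, frames [2, 8]
2 -> hit
1 -> fault, evict 2, frames [8, 1]
8 -> hit
0 -> fault, evict 1, frames [8, 0]
3 -> fault, evict 0, frames [8, 3]
7 -> fault, evict 8, frames [3, 7]
3 -> hit
7 -> hit
8 -> fault, evict 7, frames [3, 8]
3 -> hit
Hits: 6 of 14 references → 6/14 = 0.4286.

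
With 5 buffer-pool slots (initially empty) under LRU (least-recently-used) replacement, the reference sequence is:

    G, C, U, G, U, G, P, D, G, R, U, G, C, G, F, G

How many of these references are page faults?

8

G → fault, frames (G)
C → fault, frames (G C)
U → fault, frames (G C U)
G → hit
U → hit
G → hit
P → fault, frames (C U G P)
D → fault, frames (C U G P D)
G → hit
R → fault, evict C, frames (U P D G R)
U → hit
G → hit
C → fault, evict P, frames (D R U G C)
G → hit
F → fault, evict D, frames (R U C G F)
G → hit
Page faults: 8.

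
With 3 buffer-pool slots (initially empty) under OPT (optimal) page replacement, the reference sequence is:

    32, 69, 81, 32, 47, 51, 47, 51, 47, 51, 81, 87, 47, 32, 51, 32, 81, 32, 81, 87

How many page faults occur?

32 -> miss, frames [32]
69 -> miss, frames [32, 69]
81 -> miss, frames [32, 69, 81]
32 -> hit
47 -> miss, evict 69, frames [32, 81, 47]
51 -> miss, evict 32, frames [81, 47, 51]
47 -> hit
51 -> hit
47 -> hit
51 -> hit
81 -> hit
87 -> miss, evict 81, frames [47, 51, 87]
47 -> hit
32 -> miss, evict 47, frames [51, 87, 32]
51 -> hit
32 -> hit
81 -> miss, evict 51, frames [87, 32, 81]
32 -> hit
81 -> hit
87 -> hit
Page faults: 8.

8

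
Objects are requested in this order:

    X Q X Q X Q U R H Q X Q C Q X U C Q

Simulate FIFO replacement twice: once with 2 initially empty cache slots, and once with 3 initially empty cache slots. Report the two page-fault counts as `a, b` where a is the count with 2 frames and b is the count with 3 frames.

13, 10

2 frames: F F . . . . F F F F F . F F F F F F → 13 faults.
3 frames: F F . . . . F F F F F . F . . F . F → 10 faults.
10 < 13: adding a frame reduced faults, as is typical.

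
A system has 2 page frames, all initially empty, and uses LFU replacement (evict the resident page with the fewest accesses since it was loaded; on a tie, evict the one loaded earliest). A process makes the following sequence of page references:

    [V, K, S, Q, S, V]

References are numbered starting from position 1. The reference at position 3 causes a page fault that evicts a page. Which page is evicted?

V

pos 1: V: miss, frames (V)
pos 2: K: miss, frames (V K)
pos 3: S: miss, evict V, frames (K S)
At position 3, page V is evicted.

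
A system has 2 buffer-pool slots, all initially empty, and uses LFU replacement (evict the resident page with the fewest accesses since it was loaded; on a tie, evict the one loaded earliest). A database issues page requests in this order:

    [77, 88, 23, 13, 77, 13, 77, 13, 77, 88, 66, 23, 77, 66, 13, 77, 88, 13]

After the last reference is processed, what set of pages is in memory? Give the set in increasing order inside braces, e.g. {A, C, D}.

{13, 77}

77: miss, frames (77)
88: miss, frames (77 88)
23: miss, evict 77, frames (88 23)
13: miss, evict 88, frames (23 13)
77: miss, evict 23, frames (13 77)
13: hit
77: hit
13: hit
77: hit
88: miss, evict 13, frames (77 88)
66: miss, evict 88, frames (77 66)
23: miss, evict 66, frames (77 23)
77: hit
66: miss, evict 23, frames (77 66)
13: miss, evict 66, frames (77 13)
77: hit
88: miss, evict 13, frames (77 88)
13: miss, evict 88, frames (77 13)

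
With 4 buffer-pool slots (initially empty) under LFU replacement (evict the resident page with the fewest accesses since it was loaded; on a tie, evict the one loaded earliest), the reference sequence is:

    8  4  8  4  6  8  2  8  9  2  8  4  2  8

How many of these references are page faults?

5

8 -> fault, frames (8)
4 -> fault, frames (8 4)
8 -> hit
4 -> hit
6 -> fault, frames (8 4 6)
8 -> hit
2 -> fault, frames (8 4 6 2)
8 -> hit
9 -> fault, evict 6, frames (8 4 2 9)
2 -> hit
8 -> hit
4 -> hit
2 -> hit
8 -> hit
Page faults: 5.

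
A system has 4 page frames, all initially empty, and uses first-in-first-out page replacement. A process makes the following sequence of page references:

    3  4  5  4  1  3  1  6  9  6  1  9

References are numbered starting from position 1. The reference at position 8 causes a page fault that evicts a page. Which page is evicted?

pos 1: 3 -> miss, frames (3)
pos 2: 4 -> miss, frames (3 4)
pos 3: 5 -> miss, frames (3 4 5)
pos 4: 4 -> hit
pos 5: 1 -> miss, frames (3 4 5 1)
pos 6: 3 -> hit
pos 7: 1 -> hit
pos 8: 6 -> miss, evict 3, frames (4 5 1 6)
At position 8, page 3 is evicted.

3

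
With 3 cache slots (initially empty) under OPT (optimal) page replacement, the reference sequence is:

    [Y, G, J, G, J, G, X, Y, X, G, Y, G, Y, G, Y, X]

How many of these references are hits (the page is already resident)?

Y: miss, frames {Y}
G: miss, frames {Y,G}
J: miss, frames {Y,G,J}
G: hit
J: hit
G: hit
X: miss, evict J, frames {Y,G,X}
Y: hit
X: hit
G: hit
Y: hit
G: hit
Y: hit
G: hit
Y: hit
X: hit
Hits: 12.

12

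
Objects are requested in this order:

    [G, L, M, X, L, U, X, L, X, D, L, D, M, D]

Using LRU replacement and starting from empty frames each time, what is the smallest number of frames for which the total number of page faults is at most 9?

3

f=1: 14 faults
f=2: 11 faults
f=3: 7 faults
f=4: 7 faults
f=5: 6 faults
f=6: 6 faults
Smallest f with faults ≤ 9 is 3.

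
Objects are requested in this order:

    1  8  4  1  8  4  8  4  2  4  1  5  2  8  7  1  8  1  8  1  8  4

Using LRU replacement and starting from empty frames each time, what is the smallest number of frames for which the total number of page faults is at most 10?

4

f=1: 22 faults
f=2: 15 faults
f=3: 11 faults
f=4: 9 faults
f=5: 7 faults
f=6: 6 faults
Smallest f with faults ≤ 10 is 4.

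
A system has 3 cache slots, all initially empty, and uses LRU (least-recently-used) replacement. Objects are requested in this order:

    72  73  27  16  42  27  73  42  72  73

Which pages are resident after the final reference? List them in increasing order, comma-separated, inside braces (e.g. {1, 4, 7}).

{42, 72, 73}

72 -> miss, frames [72]
73 -> miss, frames [72, 73]
27 -> miss, frames [72, 73, 27]
16 -> miss, evict 72, frames [73, 27, 16]
42 -> miss, evict 73, frames [27, 16, 42]
27 -> hit
73 -> miss, evict 16, frames [42, 27, 73]
42 -> hit
72 -> miss, evict 27, frames [73, 42, 72]
73 -> hit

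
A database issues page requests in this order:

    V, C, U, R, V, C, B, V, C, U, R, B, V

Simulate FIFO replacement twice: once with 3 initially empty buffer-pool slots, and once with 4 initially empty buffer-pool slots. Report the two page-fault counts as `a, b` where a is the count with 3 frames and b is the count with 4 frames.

3 frames: F F F F F F F . . F F . F → 10 faults.
4 frames: F F F F . . F F F F F F F → 11 faults.
11 > 10: adding a frame increased faults — Belady's anomaly.

10, 11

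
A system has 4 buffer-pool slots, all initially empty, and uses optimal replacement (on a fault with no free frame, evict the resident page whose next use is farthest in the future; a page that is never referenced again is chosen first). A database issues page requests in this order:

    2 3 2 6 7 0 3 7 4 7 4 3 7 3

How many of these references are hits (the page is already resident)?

8

2: fault, frames (2)
3: fault, frames (2 3)
2: hit
6: fault, frames (2 3 6)
7: fault, frames (2 3 6 7)
0: fault, evict 6, frames (2 3 7 0)
3: hit
7: hit
4: fault, evict 0, frames (2 3 7 4)
7: hit
4: hit
3: hit
7: hit
3: hit
Hits: 8.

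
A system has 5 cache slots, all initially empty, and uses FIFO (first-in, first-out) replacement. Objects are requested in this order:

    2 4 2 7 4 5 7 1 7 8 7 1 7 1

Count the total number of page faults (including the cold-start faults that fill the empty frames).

6

2 -> fault, frames (2)
4 -> fault, frames (2 4)
2 -> hit
7 -> fault, frames (2 4 7)
4 -> hit
5 -> fault, frames (2 4 7 5)
7 -> hit
1 -> fault, frames (2 4 7 5 1)
7 -> hit
8 -> fault, evict 2, frames (4 7 5 1 8)
7 -> hit
1 -> hit
7 -> hit
1 -> hit
Page faults: 6.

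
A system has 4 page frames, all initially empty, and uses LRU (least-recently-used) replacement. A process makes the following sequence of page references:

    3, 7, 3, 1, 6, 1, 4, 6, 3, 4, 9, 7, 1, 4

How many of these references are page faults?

8

3 -> fault, frames {3}
7 -> fault, frames {3,7}
3 -> hit
1 -> fault, frames {7,3,1}
6 -> fault, frames {7,3,1,6}
1 -> hit
4 -> fault, evict 7, frames {3,6,1,4}
6 -> hit
3 -> hit
4 -> hit
9 -> fault, evict 1, frames {6,3,4,9}
7 -> fault, evict 6, frames {3,4,9,7}
1 -> fault, evict 3, frames {4,9,7,1}
4 -> hit
Page faults: 8.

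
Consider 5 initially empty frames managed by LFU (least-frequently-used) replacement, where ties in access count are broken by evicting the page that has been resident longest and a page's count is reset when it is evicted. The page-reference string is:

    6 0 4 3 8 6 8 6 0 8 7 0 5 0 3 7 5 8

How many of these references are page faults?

10

6 -> fault, frames {6}
0 -> fault, frames {6,0}
4 -> fault, frames {6,0,4}
3 -> fault, frames {6,0,4,3}
8 -> fault, frames {6,0,4,3,8}
6 -> hit
8 -> hit
6 -> hit
0 -> hit
8 -> hit
7 -> fault, evict 4, frames {6,0,3,8,7}
0 -> hit
5 -> fault, evict 3, frames {6,0,8,7,5}
0 -> hit
3 -> fault, evict 7, frames {6,0,8,5,3}
7 -> fault, evict 5, frames {6,0,8,3,7}
5 -> fault, evict 3, frames {6,0,8,7,5}
8 -> hit
Page faults: 10.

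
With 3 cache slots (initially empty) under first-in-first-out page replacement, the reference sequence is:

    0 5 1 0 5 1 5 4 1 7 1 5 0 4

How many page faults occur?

8

0: fault, frames (0)
5: fault, frames (0 5)
1: fault, frames (0 5 1)
0: hit
5: hit
1: hit
5: hit
4: fault, evict 0, frames (5 1 4)
1: hit
7: fault, evict 5, frames (1 4 7)
1: hit
5: fault, evict 1, frames (4 7 5)
0: fault, evict 4, frames (7 5 0)
4: fault, evict 7, frames (5 0 4)
Page faults: 8.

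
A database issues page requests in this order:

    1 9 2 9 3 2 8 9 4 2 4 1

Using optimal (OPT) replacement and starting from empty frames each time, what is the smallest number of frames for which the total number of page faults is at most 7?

3

f=1: 12 faults
f=2: 8 faults
f=3: 7 faults
f=4: 6 faults
f=5: 6 faults
f=6: 6 faults
Smallest f with faults ≤ 7 is 3.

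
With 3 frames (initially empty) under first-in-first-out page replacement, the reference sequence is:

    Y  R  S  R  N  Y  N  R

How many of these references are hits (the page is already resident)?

2

Y -> miss, frames [Y]
R -> miss, frames [Y, R]
S -> miss, frames [Y, R, S]
R -> hit
N -> miss, evict Y, frames [R, S, N]
Y -> miss, evict R, frames [S, N, Y]
N -> hit
R -> miss, evict S, frames [N, Y, R]
Hits: 2.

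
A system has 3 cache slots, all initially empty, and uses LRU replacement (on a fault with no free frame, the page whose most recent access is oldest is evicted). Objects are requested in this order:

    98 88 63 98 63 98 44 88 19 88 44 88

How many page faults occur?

98 -> miss, frames [98]
88 -> miss, frames [98, 88]
63 -> miss, frames [98, 88, 63]
98 -> hit
63 -> hit
98 -> hit
44 -> miss, evict 88, frames [63, 98, 44]
88 -> miss, evict 63, frames [98, 44, 88]
19 -> miss, evict 98, frames [44, 88, 19]
88 -> hit
44 -> hit
88 -> hit
Page faults: 6.

6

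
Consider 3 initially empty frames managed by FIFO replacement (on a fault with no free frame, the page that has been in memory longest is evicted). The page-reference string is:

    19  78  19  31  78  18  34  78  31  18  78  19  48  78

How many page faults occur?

11

19 -> miss, frames (19)
78 -> miss, frames (19 78)
19 -> hit
31 -> miss, frames (19 78 31)
78 -> hit
18 -> miss, evict 19, frames (78 31 18)
34 -> miss, evict 78, frames (31 18 34)
78 -> miss, evict 31, frames (18 34 78)
31 -> miss, evict 18, frames (34 78 31)
18 -> miss, evict 34, frames (78 31 18)
78 -> hit
19 -> miss, evict 78, frames (31 18 19)
48 -> miss, evict 31, frames (18 19 48)
78 -> miss, evict 18, frames (19 48 78)
Page faults: 11.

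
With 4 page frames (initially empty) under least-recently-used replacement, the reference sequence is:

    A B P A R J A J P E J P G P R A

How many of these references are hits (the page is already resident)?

7

A: miss, frames [A]
B: miss, frames [A, B]
P: miss, frames [A, B, P]
A: hit
R: miss, frames [B, P, A, R]
J: miss, evict B, frames [P, A, R, J]
A: hit
J: hit
P: hit
E: miss, evict R, frames [A, J, P, E]
J: hit
P: hit
G: miss, evict A, frames [E, J, P, G]
P: hit
R: miss, evict E, frames [J, G, P, R]
A: miss, evict J, frames [G, P, R, A]
Hits: 7.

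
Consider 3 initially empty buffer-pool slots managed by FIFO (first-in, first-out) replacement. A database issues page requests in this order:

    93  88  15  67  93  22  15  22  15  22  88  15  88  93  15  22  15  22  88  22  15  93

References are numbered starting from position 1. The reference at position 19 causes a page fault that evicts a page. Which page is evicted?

pos 1: 93 -> miss, frames (93)
pos 2: 88 -> miss, frames (93 88)
pos 3: 15 -> miss, frames (93 88 15)
pos 4: 67 -> miss, evict 93, frames (88 15 67)
pos 5: 93 -> miss, evict 88, frames (15 67 93)
pos 6: 22 -> miss, evict 15, frames (67 93 22)
pos 7: 15 -> miss, evict 67, frames (93 22 15)
pos 8: 22 -> hit
pos 9: 15 -> hit
pos 10: 22 -> hit
pos 11: 88 -> miss, evict 93, frames (22 15 88)
pos 12: 15 -> hit
pos 13: 88 -> hit
pos 14: 93 -> miss, evict 22, frames (15 88 93)
pos 15: 15 -> hit
pos 16: 22 -> miss, evict 15, frames (88 93 22)
pos 17: 15 -> miss, evict 88, frames (93 22 15)
pos 18: 22 -> hit
pos 19: 88 -> miss, evict 93, frames (22 15 88)
At position 19, page 93 is evicted.

93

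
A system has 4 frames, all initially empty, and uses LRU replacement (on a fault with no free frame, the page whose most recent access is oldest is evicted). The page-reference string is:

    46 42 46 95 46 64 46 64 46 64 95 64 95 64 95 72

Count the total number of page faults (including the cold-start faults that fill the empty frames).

5

46: fault, frames (46)
42: fault, frames (46 42)
46: hit
95: fault, frames (42 46 95)
46: hit
64: fault, frames (42 95 46 64)
46: hit
64: hit
46: hit
64: hit
95: hit
64: hit
95: hit
64: hit
95: hit
72: fault, evict 42, frames (46 64 95 72)
Page faults: 5.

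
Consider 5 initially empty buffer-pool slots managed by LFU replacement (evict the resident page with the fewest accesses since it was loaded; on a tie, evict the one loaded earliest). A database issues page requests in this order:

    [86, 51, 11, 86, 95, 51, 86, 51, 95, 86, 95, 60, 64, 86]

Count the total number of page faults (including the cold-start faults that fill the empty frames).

86: miss, frames (86)
51: miss, frames (86 51)
11: miss, frames (86 51 11)
86: hit
95: miss, frames (86 51 11 95)
51: hit
86: hit
51: hit
95: hit
86: hit
95: hit
60: miss, frames (86 51 11 95 60)
64: miss, evict 11, frames (86 51 95 60 64)
86: hit
Page faults: 6.

6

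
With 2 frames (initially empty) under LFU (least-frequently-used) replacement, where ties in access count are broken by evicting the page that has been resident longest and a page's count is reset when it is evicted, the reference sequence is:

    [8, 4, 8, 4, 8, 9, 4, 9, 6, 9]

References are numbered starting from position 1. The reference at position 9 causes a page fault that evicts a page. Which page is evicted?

9

pos 1: 8 → miss, frames {8}
pos 2: 4 → miss, frames {8,4}
pos 3: 8 → hit
pos 4: 4 → hit
pos 5: 8 → hit
pos 6: 9 → miss, evict 4, frames {8,9}
pos 7: 4 → miss, evict 9, frames {8,4}
pos 8: 9 → miss, evict 4, frames {8,9}
pos 9: 6 → miss, evict 9, frames {8,6}
At position 9, page 9 is evicted.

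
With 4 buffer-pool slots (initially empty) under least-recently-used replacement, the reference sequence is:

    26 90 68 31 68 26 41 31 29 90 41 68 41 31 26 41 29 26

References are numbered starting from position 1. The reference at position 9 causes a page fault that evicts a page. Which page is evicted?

68

pos 1: 26: fault, frames [26]
pos 2: 90: fault, frames [26, 90]
pos 3: 68: fault, frames [26, 90, 68]
pos 4: 31: fault, frames [26, 90, 68, 31]
pos 5: 68: hit
pos 6: 26: hit
pos 7: 41: fault, evict 90, frames [31, 68, 26, 41]
pos 8: 31: hit
pos 9: 29: fault, evict 68, frames [26, 41, 31, 29]
At position 9, page 68 is evicted.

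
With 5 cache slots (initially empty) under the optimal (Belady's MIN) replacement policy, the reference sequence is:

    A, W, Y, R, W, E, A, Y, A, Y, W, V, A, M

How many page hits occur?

A -> miss, frames [A]
W -> miss, frames [A, W]
Y -> miss, frames [A, W, Y]
R -> miss, frames [A, W, Y, R]
W -> hit
E -> miss, frames [A, W, Y, R, E]
A -> hit
Y -> hit
A -> hit
Y -> hit
W -> hit
V -> miss, evict E, frames [A, W, Y, R, V]
A -> hit
M -> miss, evict V, frames [A, W, Y, R, M]
Hits: 7.

7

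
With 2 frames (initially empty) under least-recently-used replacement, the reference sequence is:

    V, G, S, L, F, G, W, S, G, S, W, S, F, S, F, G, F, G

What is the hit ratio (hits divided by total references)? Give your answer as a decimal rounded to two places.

0.33

V -> fault, frames (V)
G -> fault, frames (V G)
S -> fault, evict V, frames (G S)
L -> fault, evict G, frames (S L)
F -> fault, evict S, frames (L F)
G -> fault, evict L, frames (F G)
W -> fault, evict F, frames (G W)
S -> fault, evict G, frames (W S)
G -> fault, evict W, frames (S G)
S -> hit
W -> fault, evict G, frames (S W)
S -> hit
F -> fault, evict W, frames (S F)
S -> hit
F -> hit
G -> fault, evict S, frames (F G)
F -> hit
G -> hit
Hits: 6 of 18 references → 6/18 = 0.3333.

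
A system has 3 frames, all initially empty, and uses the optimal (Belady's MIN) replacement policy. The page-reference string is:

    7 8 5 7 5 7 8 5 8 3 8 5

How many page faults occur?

4

7 → miss, frames [7]
8 → miss, frames [7, 8]
5 → miss, frames [7, 8, 5]
7 → hit
5 → hit
7 → hit
8 → hit
5 → hit
8 → hit
3 → miss, evict 7, frames [8, 5, 3]
8 → hit
5 → hit
Page faults: 4.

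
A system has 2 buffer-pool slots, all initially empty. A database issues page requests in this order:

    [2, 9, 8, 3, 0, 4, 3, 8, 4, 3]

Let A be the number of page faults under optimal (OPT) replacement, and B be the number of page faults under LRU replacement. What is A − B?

Under OPT: F F F F F F . F . F → 8 faults.
Under LRU: F F F F F F F F F F → 10 faults.
A − B = 8 − 10 = -2.

-2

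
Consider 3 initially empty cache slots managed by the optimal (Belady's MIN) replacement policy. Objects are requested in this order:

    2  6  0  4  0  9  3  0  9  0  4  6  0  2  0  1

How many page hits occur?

2: miss, frames [2]
6: miss, frames [2, 6]
0: miss, frames [2, 6, 0]
4: miss, evict 2, frames [6, 0, 4]
0: hit
9: miss, evict 6, frames [0, 4, 9]
3: miss, evict 4, frames [0, 9, 3]
0: hit
9: hit
0: hit
4: miss, evict 3, frames [0, 9, 4]
6: miss, evict 4, frames [0, 9, 6]
0: hit
2: miss, evict 6, frames [0, 9, 2]
0: hit
1: miss, evict 2, frames [0, 9, 1]
Hits: 6.

6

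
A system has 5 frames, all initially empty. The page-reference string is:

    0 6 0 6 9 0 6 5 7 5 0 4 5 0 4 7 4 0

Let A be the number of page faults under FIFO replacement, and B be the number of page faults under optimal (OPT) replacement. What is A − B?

1

Under FIFO: F F . . F . . F F . . F . F . . . . → 7 faults.
Under OPT: F F . . F . . F F . . F . . . . . . → 6 faults.
A − B = 7 − 6 = 1.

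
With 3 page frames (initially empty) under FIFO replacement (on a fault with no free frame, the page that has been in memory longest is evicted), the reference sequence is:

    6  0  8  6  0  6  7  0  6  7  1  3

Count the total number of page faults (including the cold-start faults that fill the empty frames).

7

6 -> fault, frames [6]
0 -> fault, frames [6, 0]
8 -> fault, frames [6, 0, 8]
6 -> hit
0 -> hit
6 -> hit
7 -> fault, evict 6, frames [0, 8, 7]
0 -> hit
6 -> fault, evict 0, frames [8, 7, 6]
7 -> hit
1 -> fault, evict 8, frames [7, 6, 1]
3 -> fault, evict 7, frames [6, 1, 3]
Page faults: 7.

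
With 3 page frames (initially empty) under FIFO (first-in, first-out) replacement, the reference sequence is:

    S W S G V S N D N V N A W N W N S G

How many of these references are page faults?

13

S → miss, frames [S]
W → miss, frames [S, W]
S → hit
G → miss, frames [S, W, G]
V → miss, evict S, frames [W, G, V]
S → miss, evict W, frames [G, V, S]
N → miss, evict G, frames [V, S, N]
D → miss, evict V, frames [S, N, D]
N → hit
V → miss, evict S, frames [N, D, V]
N → hit
A → miss, evict N, frames [D, V, A]
W → miss, evict D, frames [V, A, W]
N → miss, evict V, frames [A, W, N]
W → hit
N → hit
S → miss, evict A, frames [W, N, S]
G → miss, evict W, frames [N, S, G]
Page faults: 13.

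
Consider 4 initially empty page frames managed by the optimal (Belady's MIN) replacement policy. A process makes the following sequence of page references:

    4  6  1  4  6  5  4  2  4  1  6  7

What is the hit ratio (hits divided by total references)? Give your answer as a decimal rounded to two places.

4: miss, frames {4}
6: miss, frames {4,6}
1: miss, frames {4,6,1}
4: hit
6: hit
5: miss, frames {4,6,1,5}
4: hit
2: miss, evict 5, frames {4,6,1,2}
4: hit
1: hit
6: hit
7: miss, evict 2, frames {4,6,1,7}
Hits: 6 of 12 references → 6/12 = 0.5000.

0.50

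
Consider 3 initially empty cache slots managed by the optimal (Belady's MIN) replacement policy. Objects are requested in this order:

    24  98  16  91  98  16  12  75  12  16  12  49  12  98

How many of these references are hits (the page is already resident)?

24 → miss, frames (24)
98 → miss, frames (24 98)
16 → miss, frames (24 98 16)
91 → miss, evict 24, frames (98 16 91)
98 → hit
16 → hit
12 → miss, evict 91, frames (98 16 12)
75 → miss, evict 98, frames (16 12 75)
12 → hit
16 → hit
12 → hit
49 → miss, evict 75, frames (16 12 49)
12 → hit
98 → miss, evict 49, frames (16 12 98)
Hits: 6.

6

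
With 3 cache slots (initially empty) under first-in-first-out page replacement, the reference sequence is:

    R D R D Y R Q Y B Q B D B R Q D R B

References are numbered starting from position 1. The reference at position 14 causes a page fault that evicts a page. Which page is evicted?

pos 1: R: fault, frames (R)
pos 2: D: fault, frames (R D)
pos 3: R: hit
pos 4: D: hit
pos 5: Y: fault, frames (R D Y)
pos 6: R: hit
pos 7: Q: fault, evict R, frames (D Y Q)
pos 8: Y: hit
pos 9: B: fault, evict D, frames (Y Q B)
pos 10: Q: hit
pos 11: B: hit
pos 12: D: fault, evict Y, frames (Q B D)
pos 13: B: hit
pos 14: R: fault, evict Q, frames (B D R)
At position 14, page Q is evicted.

Q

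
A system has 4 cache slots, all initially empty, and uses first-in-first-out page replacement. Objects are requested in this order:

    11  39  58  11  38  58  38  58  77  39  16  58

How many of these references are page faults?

11 → fault, frames [11]
39 → fault, frames [11, 39]
58 → fault, frames [11, 39, 58]
11 → hit
38 → fault, frames [11, 39, 58, 38]
58 → hit
38 → hit
58 → hit
77 → fault, evict 11, frames [39, 58, 38, 77]
39 → hit
16 → fault, evict 39, frames [58, 38, 77, 16]
58 → hit
Page faults: 6.

6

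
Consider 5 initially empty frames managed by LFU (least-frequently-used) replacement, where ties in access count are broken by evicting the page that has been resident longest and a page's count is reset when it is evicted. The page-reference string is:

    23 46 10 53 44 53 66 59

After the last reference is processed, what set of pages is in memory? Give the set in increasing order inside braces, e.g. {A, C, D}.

{10, 44, 53, 59, 66}

23 -> fault, frames [23]
46 -> fault, frames [23, 46]
10 -> fault, frames [23, 46, 10]
53 -> fault, frames [23, 46, 10, 53]
44 -> fault, frames [23, 46, 10, 53, 44]
53 -> hit
66 -> fault, evict 23, frames [46, 10, 53, 44, 66]
59 -> fault, evict 46, frames [10, 53, 44, 66, 59]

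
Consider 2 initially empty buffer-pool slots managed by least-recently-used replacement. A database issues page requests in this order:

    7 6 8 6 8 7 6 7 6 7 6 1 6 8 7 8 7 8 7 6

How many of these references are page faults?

7 → miss, frames (7)
6 → miss, frames (7 6)
8 → miss, evict 7, frames (6 8)
6 → hit
8 → hit
7 → miss, evict 6, frames (8 7)
6 → miss, evict 8, frames (7 6)
7 → hit
6 → hit
7 → hit
6 → hit
1 → miss, evict 7, frames (6 1)
6 → hit
8 → miss, evict 1, frames (6 8)
7 → miss, evict 6, frames (8 7)
8 → hit
7 → hit
8 → hit
7 → hit
6 → miss, evict 8, frames (7 6)
Page faults: 9.

9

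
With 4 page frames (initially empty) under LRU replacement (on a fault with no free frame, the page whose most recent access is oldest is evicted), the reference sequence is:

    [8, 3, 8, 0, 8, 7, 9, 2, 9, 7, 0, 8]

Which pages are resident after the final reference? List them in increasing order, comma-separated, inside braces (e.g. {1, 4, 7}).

8: miss, frames (8)
3: miss, frames (8 3)
8: hit
0: miss, frames (3 8 0)
8: hit
7: miss, frames (3 0 8 7)
9: miss, evict 3, frames (0 8 7 9)
2: miss, evict 0, frames (8 7 9 2)
9: hit
7: hit
0: miss, evict 8, frames (2 9 7 0)
8: miss, evict 2, frames (9 7 0 8)

{0, 7, 8, 9}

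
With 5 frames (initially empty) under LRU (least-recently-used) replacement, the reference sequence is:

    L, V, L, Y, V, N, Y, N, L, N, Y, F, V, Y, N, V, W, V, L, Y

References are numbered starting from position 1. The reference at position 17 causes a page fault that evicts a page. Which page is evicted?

pos 1: L: miss, frames [L]
pos 2: V: miss, frames [L, V]
pos 3: L: hit
pos 4: Y: miss, frames [V, L, Y]
pos 5: V: hit
pos 6: N: miss, frames [L, Y, V, N]
pos 7: Y: hit
pos 8: N: hit
pos 9: L: hit
pos 10: N: hit
pos 11: Y: hit
pos 12: F: miss, frames [V, L, N, Y, F]
pos 13: V: hit
pos 14: Y: hit
pos 15: N: hit
pos 16: V: hit
pos 17: W: miss, evict L, frames [F, Y, N, V, W]
At position 17, page L is evicted.

L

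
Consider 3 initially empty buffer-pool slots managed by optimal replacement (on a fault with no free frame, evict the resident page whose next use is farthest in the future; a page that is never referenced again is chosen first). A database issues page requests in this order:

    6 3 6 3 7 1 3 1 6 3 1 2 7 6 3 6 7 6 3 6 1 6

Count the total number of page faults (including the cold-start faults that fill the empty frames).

6 → miss, frames [6]
3 → miss, frames [6, 3]
6 → hit
3 → hit
7 → miss, frames [6, 3, 7]
1 → miss, evict 7, frames [6, 3, 1]
3 → hit
1 → hit
6 → hit
3 → hit
1 → hit
2 → miss, evict 1, frames [6, 3, 2]
7 → miss, evict 2, frames [6, 3, 7]
6 → hit
3 → hit
6 → hit
7 → hit
6 → hit
3 → hit
6 → hit
1 → miss, evict 7, frames [6, 3, 1]
6 → hit
Page faults: 7.

7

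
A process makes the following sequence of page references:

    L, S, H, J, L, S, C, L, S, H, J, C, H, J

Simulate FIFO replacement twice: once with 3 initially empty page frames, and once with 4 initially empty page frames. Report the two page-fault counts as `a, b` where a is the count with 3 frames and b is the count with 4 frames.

3 frames: F F F F F F F . . F F . . . → 9 faults.
4 frames: F F F F . . F F F F F F . . → 10 faults.
10 > 9: adding a frame increased faults — Belady's anomaly.

9, 10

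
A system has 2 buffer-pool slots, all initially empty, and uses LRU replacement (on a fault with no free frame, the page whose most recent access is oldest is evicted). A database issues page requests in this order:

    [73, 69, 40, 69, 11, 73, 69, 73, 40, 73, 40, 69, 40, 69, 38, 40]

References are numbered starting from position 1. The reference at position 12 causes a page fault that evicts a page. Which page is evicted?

73

pos 1: 73 -> miss, frames (73)
pos 2: 69 -> miss, frames (73 69)
pos 3: 40 -> miss, evict 73, frames (69 40)
pos 4: 69 -> hit
pos 5: 11 -> miss, evict 40, frames (69 11)
pos 6: 73 -> miss, evict 69, frames (11 73)
pos 7: 69 -> miss, evict 11, frames (73 69)
pos 8: 73 -> hit
pos 9: 40 -> miss, evict 69, frames (73 40)
pos 10: 73 -> hit
pos 11: 40 -> hit
pos 12: 69 -> miss, evict 73, frames (40 69)
At position 12, page 73 is evicted.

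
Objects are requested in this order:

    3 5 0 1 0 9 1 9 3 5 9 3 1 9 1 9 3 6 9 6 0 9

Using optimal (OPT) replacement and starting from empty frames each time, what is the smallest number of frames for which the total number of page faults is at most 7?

4

f=1: 22 faults
f=2: 12 faults
f=3: 9 faults
f=4: 7 faults
f=5: 6 faults
f=6: 6 faults
Smallest f with faults ≤ 7 is 4.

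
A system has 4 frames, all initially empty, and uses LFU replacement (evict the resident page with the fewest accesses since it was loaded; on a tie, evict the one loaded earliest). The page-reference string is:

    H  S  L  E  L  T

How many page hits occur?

H: miss, frames (H)
S: miss, frames (H S)
L: miss, frames (H S L)
E: miss, frames (H S L E)
L: hit
T: miss, evict H, frames (S L E T)
Hits: 1.

1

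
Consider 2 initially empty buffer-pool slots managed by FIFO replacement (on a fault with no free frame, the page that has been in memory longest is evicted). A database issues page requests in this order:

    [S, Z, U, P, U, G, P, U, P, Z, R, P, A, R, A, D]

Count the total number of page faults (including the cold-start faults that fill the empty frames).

S: miss, frames [S]
Z: miss, frames [S, Z]
U: miss, evict S, frames [Z, U]
P: miss, evict Z, frames [U, P]
U: hit
G: miss, evict U, frames [P, G]
P: hit
U: miss, evict P, frames [G, U]
P: miss, evict G, frames [U, P]
Z: miss, evict U, frames [P, Z]
R: miss, evict P, frames [Z, R]
P: miss, evict Z, frames [R, P]
A: miss, evict R, frames [P, A]
R: miss, evict P, frames [A, R]
A: hit
D: miss, evict A, frames [R, D]
Page faults: 13.

13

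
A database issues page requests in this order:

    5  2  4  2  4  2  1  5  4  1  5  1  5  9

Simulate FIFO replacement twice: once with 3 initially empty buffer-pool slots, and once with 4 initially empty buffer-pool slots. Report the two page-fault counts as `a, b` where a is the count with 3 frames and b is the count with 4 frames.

6, 5

3 frames: F F F . . . F F . . . . . F → 6 faults.
4 frames: F F F . . . F . . . . . . F → 5 faults.
5 < 6: adding a frame reduced faults, as is typical.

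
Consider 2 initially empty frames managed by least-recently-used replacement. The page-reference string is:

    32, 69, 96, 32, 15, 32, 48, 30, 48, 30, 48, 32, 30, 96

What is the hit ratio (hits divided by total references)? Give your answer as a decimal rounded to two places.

0.29

32 → miss, frames [32]
69 → miss, frames [32, 69]
96 → miss, evict 32, frames [69, 96]
32 → miss, evict 69, frames [96, 32]
15 → miss, evict 96, frames [32, 15]
32 → hit
48 → miss, evict 15, frames [32, 48]
30 → miss, evict 32, frames [48, 30]
48 → hit
30 → hit
48 → hit
32 → miss, evict 30, frames [48, 32]
30 → miss, evict 48, frames [32, 30]
96 → miss, evict 32, frames [30, 96]
Hits: 4 of 14 references → 4/14 = 0.2857.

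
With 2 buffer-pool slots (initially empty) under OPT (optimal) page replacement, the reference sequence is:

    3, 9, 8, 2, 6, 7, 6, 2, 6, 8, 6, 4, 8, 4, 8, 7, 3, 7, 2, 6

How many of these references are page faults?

3 → miss, frames [3]
9 → miss, frames [3, 9]
8 → miss, evict 9, frames [3, 8]
2 → miss, evict 3, frames [8, 2]
6 → miss, evict 8, frames [2, 6]
7 → miss, evict 2, frames [6, 7]
6 → hit
2 → miss, evict 7, frames [6, 2]
6 → hit
8 → miss, evict 2, frames [6, 8]
6 → hit
4 → miss, evict 6, frames [8, 4]
8 → hit
4 → hit
8 → hit
7 → miss, evict 4, frames [8, 7]
3 → miss, evict 8, frames [7, 3]
7 → hit
2 → miss, evict 3, frames [7, 2]
6 → miss, evict 2, frames [7, 6]
Page faults: 13.

13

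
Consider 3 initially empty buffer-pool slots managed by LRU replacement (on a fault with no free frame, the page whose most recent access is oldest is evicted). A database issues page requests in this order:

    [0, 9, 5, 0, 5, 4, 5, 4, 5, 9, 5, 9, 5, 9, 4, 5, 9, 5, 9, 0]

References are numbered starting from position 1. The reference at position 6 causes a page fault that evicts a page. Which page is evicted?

pos 1: 0: miss, frames {0}
pos 2: 9: miss, frames {0,9}
pos 3: 5: miss, frames {0,9,5}
pos 4: 0: hit
pos 5: 5: hit
pos 6: 4: miss, evict 9, frames {0,5,4}
At position 6, page 9 is evicted.

9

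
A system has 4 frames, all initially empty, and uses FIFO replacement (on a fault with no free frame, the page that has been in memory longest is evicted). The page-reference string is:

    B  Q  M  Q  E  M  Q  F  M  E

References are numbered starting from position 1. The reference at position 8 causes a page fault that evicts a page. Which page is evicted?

B

pos 1: B -> fault, frames {B}
pos 2: Q -> fault, frames {B,Q}
pos 3: M -> fault, frames {B,Q,M}
pos 4: Q -> hit
pos 5: E -> fault, frames {B,Q,M,E}
pos 6: M -> hit
pos 7: Q -> hit
pos 8: F -> fault, evict B, frames {Q,M,E,F}
At position 8, page B is evicted.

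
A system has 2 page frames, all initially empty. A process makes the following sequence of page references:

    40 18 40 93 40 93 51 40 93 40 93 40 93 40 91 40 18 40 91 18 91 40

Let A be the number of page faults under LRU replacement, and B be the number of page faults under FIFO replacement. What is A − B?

-2

Under LRU: F F . F . . F F F . . . . . F . F . F F . F → 11 faults.
Under FIFO: F F . F F . F . F F . . . . F . F F F F . F → 13 faults.
A − B = 11 − 13 = -2.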